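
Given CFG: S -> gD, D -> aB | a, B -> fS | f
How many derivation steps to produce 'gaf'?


Grammar: S -> gD, D -> aB | a, B -> fS | f
Deriving 'gaf':
Step 1: S -> gD => gD
Step 2: D -> aB => gaB
Step 3: B -> f => gaf
Total derivation steps: 3

3


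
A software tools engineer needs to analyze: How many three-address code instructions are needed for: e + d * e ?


Expression: e + d * e
Generating three-address code (respecting * over +/- precedence):
  Instruction 1: t1 = d * e
  Instruction 2: t2 = e + t1
Total instructions: 2

2


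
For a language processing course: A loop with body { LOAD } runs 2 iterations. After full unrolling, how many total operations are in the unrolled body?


Loop body operations: LOAD (1 op per iteration)
Unrolling 2 iterations:
  Iteration 1: LOAD (1 ops)
  Iteration 2: LOAD (1 ops)
Total: 2 iterations * 1 ops/iter = 2 operations

2


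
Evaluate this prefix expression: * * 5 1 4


Parsing prefix expression: * * 5 1 4
Step 1: Innermost operation '* 5 1'
  5 * 1 = 5
Step 2: Outer operation '* [5] 4'
  5 * 4 = 20

20


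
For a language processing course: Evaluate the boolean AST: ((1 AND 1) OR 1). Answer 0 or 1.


Step 1: Evaluate inner node
  1 AND 1 = 1
Step 2: Evaluate root node
  1 OR 1 = 1

1


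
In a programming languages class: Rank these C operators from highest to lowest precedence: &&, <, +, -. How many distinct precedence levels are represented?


Looking up precedence for each operator:
  && -> precedence 2
  < -> precedence 4
  + -> precedence 5
  - -> precedence 5
Sorted highest to lowest: +, -, <, &&
Distinct precedence values: [5, 4, 2]
Number of distinct levels: 3

3


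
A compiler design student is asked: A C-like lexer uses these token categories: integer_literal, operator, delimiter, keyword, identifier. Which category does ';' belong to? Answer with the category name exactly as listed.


Token: ';'
Checking categories:
  identifier: no
  integer_literal: no
  operator: no
  keyword: no
  delimiter: YES
Category: delimiter

delimiter


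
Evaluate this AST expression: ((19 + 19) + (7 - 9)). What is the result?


Expression: ((19 + 19) + (7 - 9))
Evaluating step by step:
  19 + 19 = 38
  7 - 9 = -2
  38 + -2 = 36
Result: 36

36


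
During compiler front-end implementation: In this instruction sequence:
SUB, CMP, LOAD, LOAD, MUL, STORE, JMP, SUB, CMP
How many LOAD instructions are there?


Scanning instruction sequence for LOAD:
  Position 1: SUB
  Position 2: CMP
  Position 3: LOAD <- MATCH
  Position 4: LOAD <- MATCH
  Position 5: MUL
  Position 6: STORE
  Position 7: JMP
  Position 8: SUB
  Position 9: CMP
Matches at positions: [3, 4]
Total LOAD count: 2

2


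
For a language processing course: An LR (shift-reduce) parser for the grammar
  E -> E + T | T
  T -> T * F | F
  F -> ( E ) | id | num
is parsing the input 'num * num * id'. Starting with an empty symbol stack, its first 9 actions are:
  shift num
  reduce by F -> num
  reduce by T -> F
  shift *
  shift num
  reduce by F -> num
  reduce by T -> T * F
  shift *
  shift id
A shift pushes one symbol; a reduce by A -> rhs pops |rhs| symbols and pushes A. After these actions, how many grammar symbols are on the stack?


Tracking the symbol stack through each action:
  Action 1: shift 'num' : push -> stack = [num] (size 1)
  Action 2: reduce by F -> num : pop 1, push F -> stack = [F] (size 1)
  Action 3: reduce by T -> F : pop 1, push T -> stack = [T] (size 1)
  Action 4: shift '*' : push -> stack = [T, *] (size 2)
  Action 5: shift 'num' : push -> stack = [T, *, num] (size 3)
  Action 6: reduce by F -> num : pop 1, push F -> stack = [T, *, F] (size 3)
  Action 7: reduce by T -> T * F : pop 3, push T -> stack = [T] (size 1)
  Action 8: shift '*' : push -> stack = [T, *] (size 2)
  Action 9: shift 'id' : push -> stack = [T, *, id] (size 3)
Final stack size: 3

3


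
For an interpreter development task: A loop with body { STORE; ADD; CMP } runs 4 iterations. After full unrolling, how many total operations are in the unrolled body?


Loop body operations: STORE, ADD, CMP (3 ops per iteration)
Unrolling 4 iterations:
  Iteration 1: STORE, ADD, CMP (3 ops)
  Iteration 2: STORE, ADD, CMP (3 ops)
  Iteration 3: STORE, ADD, CMP (3 ops)
  Iteration 4: STORE, ADD, CMP (3 ops)
Total: 4 iterations * 3 ops/iter = 12 operations

12


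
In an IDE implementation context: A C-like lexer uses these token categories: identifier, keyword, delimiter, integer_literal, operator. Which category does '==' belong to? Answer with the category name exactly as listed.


Token: '=='
Checking categories:
  identifier: no
  integer_literal: no
  operator: YES
  keyword: no
  delimiter: no
Category: operator

operator


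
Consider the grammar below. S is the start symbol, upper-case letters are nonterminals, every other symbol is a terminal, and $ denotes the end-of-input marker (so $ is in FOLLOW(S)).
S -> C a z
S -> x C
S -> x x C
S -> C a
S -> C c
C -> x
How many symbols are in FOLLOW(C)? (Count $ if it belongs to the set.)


S is the start symbol and does not occur in any rule body, so FOLLOW(S) = {$}.
Examining every occurrence of C in a rule body:
  S -> C a z : C is followed by terminal 'a' -> add 'a'
  S -> x C : C is at the right end -> add FOLLOW(S) = {$}
  S -> x x C : C is at the right end -> add FOLLOW(S) = {$} (already in the set)
  S -> C a : C is followed by terminal 'a' -> add 'a' (already in the set)
  S -> C c : C is followed by terminal 'c' -> add 'c'
  C -> x : C does not occur in the body -> contributes nothing
FOLLOW(C) = {a, c, $}
Count: 3

3


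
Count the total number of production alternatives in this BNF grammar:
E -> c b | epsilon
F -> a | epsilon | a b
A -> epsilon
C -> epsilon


Counting alternatives per rule:
  E: 2 alternative(s)
  F: 3 alternative(s)
  A: 1 alternative(s)
  C: 1 alternative(s)
Sum: 2 + 3 + 1 + 1 = 7

7


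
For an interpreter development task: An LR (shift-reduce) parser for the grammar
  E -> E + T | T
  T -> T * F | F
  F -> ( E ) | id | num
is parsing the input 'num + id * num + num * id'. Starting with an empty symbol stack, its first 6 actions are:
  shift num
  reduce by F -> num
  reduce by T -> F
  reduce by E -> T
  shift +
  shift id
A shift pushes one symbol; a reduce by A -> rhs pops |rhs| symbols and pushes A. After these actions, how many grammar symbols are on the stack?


Tracking the symbol stack through each action:
  Action 1: shift 'num' : push -> stack = [num] (size 1)
  Action 2: reduce by F -> num : pop 1, push F -> stack = [F] (size 1)
  Action 3: reduce by T -> F : pop 1, push T -> stack = [T] (size 1)
  Action 4: reduce by E -> T : pop 1, push E -> stack = [E] (size 1)
  Action 5: shift '+' : push -> stack = [E, +] (size 2)
  Action 6: shift 'id' : push -> stack = [E, +, id] (size 3)
Final stack size: 3

3


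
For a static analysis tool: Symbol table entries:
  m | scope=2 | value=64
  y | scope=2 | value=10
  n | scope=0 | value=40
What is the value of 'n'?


Searching symbol table for 'n':
  m | scope=2 | value=64
  y | scope=2 | value=10
  n | scope=0 | value=40 <- MATCH
Found 'n' at scope 0 with value 40

40


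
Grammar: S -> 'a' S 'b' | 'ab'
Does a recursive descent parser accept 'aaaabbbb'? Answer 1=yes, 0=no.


Grammar accepts strings of the form a^n b^n (n >= 1)
Word: 'aaaabbbb'
Counting: 4 a's and 4 b's
Check: 4 == 4? Yes
Derivation (S -> aSb applied 3 time(s), then S -> ab): S => aSb => aaSbb => aaaSbbb => aaaabbbb
Accepted

1


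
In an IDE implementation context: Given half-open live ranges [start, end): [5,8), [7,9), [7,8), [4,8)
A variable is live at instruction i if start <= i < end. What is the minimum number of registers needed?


Live ranges:
  Var0: [5, 8)
  Var1: [7, 9)
  Var2: [7, 8)
  Var3: [4, 8)
Sweep-line events (position, delta, active):
  pos=4 start -> active=1
  pos=5 start -> active=2
  pos=7 start -> active=3
  pos=7 start -> active=4
  pos=8 end -> active=3
  pos=8 end -> active=2
  pos=8 end -> active=1
  pos=9 end -> active=0
Maximum simultaneous active: 4
Minimum registers needed: 4

4


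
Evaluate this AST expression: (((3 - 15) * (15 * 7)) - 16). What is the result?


Expression: (((3 - 15) * (15 * 7)) - 16)
Evaluating step by step:
  3 - 15 = -12
  15 * 7 = 105
  -12 * 105 = -1260
  -1260 - 16 = -1276
Result: -1276

-1276


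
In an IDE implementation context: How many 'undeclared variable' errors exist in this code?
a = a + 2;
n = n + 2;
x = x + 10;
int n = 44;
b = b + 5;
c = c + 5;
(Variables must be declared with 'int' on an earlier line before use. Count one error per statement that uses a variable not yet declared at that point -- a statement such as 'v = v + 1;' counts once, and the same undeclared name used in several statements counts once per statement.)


Scanning code line by line:
  Line 1: use 'a' -> ERROR (undeclared)
  Line 2: use 'n' -> ERROR (undeclared)
  Line 3: use 'x' -> ERROR (undeclared)
  Line 4: declare 'n' -> declared = ['n']
  Line 5: use 'b' -> ERROR (undeclared)
  Line 6: use 'c' -> ERROR (undeclared)
Total undeclared variable errors: 5

5


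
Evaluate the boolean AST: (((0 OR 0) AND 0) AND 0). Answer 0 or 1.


Step 1: Evaluate inner node
  0 OR 0 = 0
Step 2: Evaluate next node
  0 AND 0 = 0
Step 3: Evaluate root node
  0 AND 0 = 0

0


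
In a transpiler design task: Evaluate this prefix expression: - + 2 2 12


Parsing prefix expression: - + 2 2 12
Step 1: Innermost operation '+ 2 2'
  2 + 2 = 4
Step 2: Outer operation '- [4] 12'
  4 - 12 = -8

-8


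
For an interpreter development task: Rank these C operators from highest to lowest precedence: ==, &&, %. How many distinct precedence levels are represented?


Looking up precedence for each operator:
  == -> precedence 3
  && -> precedence 2
  % -> precedence 6
Sorted highest to lowest: %, ==, &&
Distinct precedence values: [6, 3, 2]
Number of distinct levels: 3

3


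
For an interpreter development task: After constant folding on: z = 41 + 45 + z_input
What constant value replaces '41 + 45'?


Identifying constant sub-expression:
  Original: z = 41 + 45 + z_input
  41 and 45 are both compile-time constants
  Evaluating: 41 + 45 = 86
  After folding: z = 86 + z_input

86


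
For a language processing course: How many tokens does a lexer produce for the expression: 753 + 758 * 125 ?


Scanning '753 + 758 * 125'
Token 1: '753' -> integer_literal
Token 2: '+' -> operator
Token 3: '758' -> integer_literal
Token 4: '*' -> operator
Token 5: '125' -> integer_literal
Total tokens: 5

5


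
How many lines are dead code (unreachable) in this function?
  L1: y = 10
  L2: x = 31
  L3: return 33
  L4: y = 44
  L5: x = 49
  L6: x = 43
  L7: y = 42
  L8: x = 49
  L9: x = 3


Analyzing control flow:
  L1: reachable (before return)
  L2: reachable (before return)
  L3: reachable (return statement)
  L4: DEAD (after return at L3)
  L5: DEAD (after return at L3)
  L6: DEAD (after return at L3)
  L7: DEAD (after return at L3)
  L8: DEAD (after return at L3)
  L9: DEAD (after return at L3)
Return at L3, total lines = 9
Dead lines: L4 through L9
Count: 6

6


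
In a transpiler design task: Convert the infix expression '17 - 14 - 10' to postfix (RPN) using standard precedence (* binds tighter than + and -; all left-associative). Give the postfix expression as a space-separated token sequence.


Applying the shunting-yard algorithm:
  Operand 17 -> output
  Push '-' onto operator stack -> op-stack: [-]
  Operand 14 -> output
  See '-' (prec 1); top '-' (prec 1) >= it -> pop '-' to output
  Push '-' onto operator stack -> op-stack: [-]
  Operand 10 -> output
  End of input: pop '-' to output
Postfix result: 17 14 - 10 -

17 14 - 10 -


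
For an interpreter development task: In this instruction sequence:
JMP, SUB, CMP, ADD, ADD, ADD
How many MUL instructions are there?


Scanning instruction sequence for MUL:
  Position 1: JMP
  Position 2: SUB
  Position 3: CMP
  Position 4: ADD
  Position 5: ADD
  Position 6: ADD
Matches at positions: []
Total MUL count: 0

0


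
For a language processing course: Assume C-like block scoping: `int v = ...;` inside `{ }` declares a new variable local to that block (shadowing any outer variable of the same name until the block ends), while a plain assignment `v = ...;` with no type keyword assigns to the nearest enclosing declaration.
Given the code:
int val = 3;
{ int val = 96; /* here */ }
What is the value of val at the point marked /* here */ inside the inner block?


Analyzing scoping rules:
Outer scope: declares val = 3
Inner block: 'int val = 96;' declares a NEW val that shadows the outer one
Inside the block the inner declaration is in scope -> 96
Result: 96

96


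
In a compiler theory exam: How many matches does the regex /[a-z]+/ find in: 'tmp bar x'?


Pattern: /[a-z]+/ (identifiers)
Input: 'tmp bar x'
Scanning for matches:
  Match 1: 'tmp'
  Match 2: 'bar'
  Match 3: 'x'
Total matches: 3

3


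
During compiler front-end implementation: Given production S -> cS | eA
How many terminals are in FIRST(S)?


Production: S -> cS | eA
Examining each alternative for leading terminals:
  S -> cS : first terminal = 'c'
  S -> eA : first terminal = 'e'
FIRST(S) = {c, e}
Count: 2

2


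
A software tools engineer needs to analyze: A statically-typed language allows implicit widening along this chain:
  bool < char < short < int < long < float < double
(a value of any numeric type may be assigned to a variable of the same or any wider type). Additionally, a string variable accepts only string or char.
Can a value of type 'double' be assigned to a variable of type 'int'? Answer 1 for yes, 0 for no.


Target variable type: int
Source value type: double
Numeric ranks: double=6, int=3
Widening allowed iff rank(source) <= rank(target): 6 <= 3? No
Result: 0

0


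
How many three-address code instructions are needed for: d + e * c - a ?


Expression: d + e * c - a
Generating three-address code (respecting * over +/- precedence):
  Instruction 1: t1 = e * c
  Instruction 2: t2 = d + t1
  Instruction 3: t3 = t2 - a
Total instructions: 3

3


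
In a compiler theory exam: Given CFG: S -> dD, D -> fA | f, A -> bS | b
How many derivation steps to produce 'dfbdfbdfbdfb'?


Grammar: S -> dD, D -> fA | f, A -> bS | b
Deriving 'dfbdfbdfbdfb':
Step 1: S -> dD => dD
Step 2: D -> fA => dfA
Step 3: A -> bS => dfbS
Step 4: S -> dD => dfbdD
Step 5: D -> fA => dfbdfA
Step 6: A -> bS => dfbdfbS
Step 7: S -> dD => dfbdfbdD
Step 8: D -> fA => dfbdfbdfA
Step 9: A -> bS => dfbdfbdfbS
Step 10: S -> dD => dfbdfbdfbdD
Step 11: D -> fA => dfbdfbdfbdfA
Step 12: A -> b => dfbdfbdfbdfb
Total derivation steps: 12

12


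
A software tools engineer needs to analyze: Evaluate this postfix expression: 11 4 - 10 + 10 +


Processing tokens left to right:
Push 11, Push 4
Pop 11 and 4, compute 11 - 4 = 7, push 7
Push 10
Pop 7 and 10, compute 7 + 10 = 17, push 17
Push 10
Pop 17 and 10, compute 17 + 10 = 27, push 27
Stack result: 27

27


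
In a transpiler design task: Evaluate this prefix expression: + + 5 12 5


Parsing prefix expression: + + 5 12 5
Step 1: Innermost operation '+ 5 12'
  5 + 12 = 17
Step 2: Outer operation '+ [17] 5'
  17 + 5 = 22

22


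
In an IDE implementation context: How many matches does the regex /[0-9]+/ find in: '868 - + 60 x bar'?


Pattern: /[0-9]+/ (int literals)
Input: '868 - + 60 x bar'
Scanning for matches:
  Match 1: '868'
  Match 2: '60'
Total matches: 2

2


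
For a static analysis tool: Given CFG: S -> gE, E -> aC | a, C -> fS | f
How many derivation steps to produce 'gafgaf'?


Grammar: S -> gE, E -> aC | a, C -> fS | f
Deriving 'gafgaf':
Step 1: S -> gE => gE
Step 2: E -> aC => gaC
Step 3: C -> fS => gafS
Step 4: S -> gE => gafgE
Step 5: E -> aC => gafgaC
Step 6: C -> f => gafgaf
Total derivation steps: 6

6


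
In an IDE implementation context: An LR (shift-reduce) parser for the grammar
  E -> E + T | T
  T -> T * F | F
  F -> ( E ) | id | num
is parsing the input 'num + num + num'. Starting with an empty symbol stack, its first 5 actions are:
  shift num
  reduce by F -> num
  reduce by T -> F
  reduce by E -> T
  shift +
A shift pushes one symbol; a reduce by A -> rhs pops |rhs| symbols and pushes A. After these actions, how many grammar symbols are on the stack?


Tracking the symbol stack through each action:
  Action 1: shift 'num' : push -> stack = [num] (size 1)
  Action 2: reduce by F -> num : pop 1, push F -> stack = [F] (size 1)
  Action 3: reduce by T -> F : pop 1, push T -> stack = [T] (size 1)
  Action 4: reduce by E -> T : pop 1, push E -> stack = [E] (size 1)
  Action 5: shift '+' : push -> stack = [E, +] (size 2)
Final stack size: 2

2


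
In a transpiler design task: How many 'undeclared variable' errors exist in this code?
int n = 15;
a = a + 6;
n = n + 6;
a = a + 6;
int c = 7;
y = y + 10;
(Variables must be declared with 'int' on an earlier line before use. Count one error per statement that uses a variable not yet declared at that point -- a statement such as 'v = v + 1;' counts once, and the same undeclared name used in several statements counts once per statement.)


Scanning code line by line:
  Line 1: declare 'n' -> declared = ['n']
  Line 2: use 'a' -> ERROR (undeclared)
  Line 3: use 'n' -> OK (declared)
  Line 4: use 'a' -> ERROR (undeclared)
  Line 5: declare 'c' -> declared = ['c', 'n']
  Line 6: use 'y' -> ERROR (undeclared)
Total undeclared variable errors: 3

3


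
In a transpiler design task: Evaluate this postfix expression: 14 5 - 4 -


Processing tokens left to right:
Push 14, Push 5
Pop 14 and 5, compute 14 - 5 = 9, push 9
Push 4
Pop 9 and 4, compute 9 - 4 = 5, push 5
Stack result: 5

5


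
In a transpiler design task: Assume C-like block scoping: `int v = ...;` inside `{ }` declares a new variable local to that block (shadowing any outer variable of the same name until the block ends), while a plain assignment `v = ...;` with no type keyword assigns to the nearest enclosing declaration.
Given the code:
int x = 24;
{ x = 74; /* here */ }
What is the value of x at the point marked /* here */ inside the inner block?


Analyzing scoping rules:
Outer scope: declares x = 24
Inner block: 'x = 74;' has no type keyword, so it is an assignment to the outer x (no shadowing)
Inside the block, after the assignment -> 74
Result: 74

74


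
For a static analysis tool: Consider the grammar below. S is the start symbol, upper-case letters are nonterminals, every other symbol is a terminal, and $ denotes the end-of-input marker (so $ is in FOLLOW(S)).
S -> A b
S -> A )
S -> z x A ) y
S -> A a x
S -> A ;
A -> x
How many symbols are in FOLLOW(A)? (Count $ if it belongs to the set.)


S is the start symbol and does not occur in any rule body, so FOLLOW(S) = {$}.
Examining every occurrence of A in a rule body:
  S -> A b : A is followed by terminal 'b' -> add 'b'
  S -> A ) : A is followed by terminal ')' -> add ')'
  S -> z x A ) y : A is followed by terminal ')' -> add ')' (already in the set)
  S -> A a x : A is followed by terminal 'a' -> add 'a'
  S -> A ; : A is followed by terminal ';' -> add ';'
  A -> x : A does not occur in the body -> contributes nothing
FOLLOW(A) = {), ;, a, b}
Count: 4

4


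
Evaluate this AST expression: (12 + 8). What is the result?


Expression: (12 + 8)
Evaluating step by step:
  12 + 8 = 20
Result: 20

20


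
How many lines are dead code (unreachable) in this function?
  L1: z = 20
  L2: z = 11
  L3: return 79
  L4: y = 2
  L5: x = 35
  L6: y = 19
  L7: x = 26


Analyzing control flow:
  L1: reachable (before return)
  L2: reachable (before return)
  L3: reachable (return statement)
  L4: DEAD (after return at L3)
  L5: DEAD (after return at L3)
  L6: DEAD (after return at L3)
  L7: DEAD (after return at L3)
Return at L3, total lines = 7
Dead lines: L4 through L7
Count: 4

4


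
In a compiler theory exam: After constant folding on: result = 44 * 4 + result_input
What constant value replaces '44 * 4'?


Identifying constant sub-expression:
  Original: result = 44 * 4 + result_input
  44 and 4 are both compile-time constants
  Evaluating: 44 * 4 = 176
  After folding: result = 176 + result_input

176


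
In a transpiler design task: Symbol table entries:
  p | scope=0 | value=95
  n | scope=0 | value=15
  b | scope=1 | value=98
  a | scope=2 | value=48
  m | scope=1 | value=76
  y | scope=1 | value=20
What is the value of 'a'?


Searching symbol table for 'a':
  p | scope=0 | value=95
  n | scope=0 | value=15
  b | scope=1 | value=98
  a | scope=2 | value=48 <- MATCH
  m | scope=1 | value=76
  y | scope=1 | value=20
Found 'a' at scope 2 with value 48

48


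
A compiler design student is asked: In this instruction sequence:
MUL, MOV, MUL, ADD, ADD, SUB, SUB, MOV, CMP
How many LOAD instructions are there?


Scanning instruction sequence for LOAD:
  Position 1: MUL
  Position 2: MOV
  Position 3: MUL
  Position 4: ADD
  Position 5: ADD
  Position 6: SUB
  Position 7: SUB
  Position 8: MOV
  Position 9: CMP
Matches at positions: []
Total LOAD count: 0

0


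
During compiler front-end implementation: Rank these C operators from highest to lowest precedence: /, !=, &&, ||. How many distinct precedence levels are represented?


Looking up precedence for each operator:
  / -> precedence 6
  != -> precedence 3
  && -> precedence 2
  || -> precedence 1
Sorted highest to lowest: /, !=, &&, ||
Distinct precedence values: [6, 3, 2, 1]
Number of distinct levels: 4

4


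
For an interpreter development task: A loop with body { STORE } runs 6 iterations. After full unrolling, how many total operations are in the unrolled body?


Loop body operations: STORE (1 op per iteration)
Unrolling 6 iterations:
  Iteration 1: STORE (1 ops)
  Iteration 2: STORE (1 ops)
  Iteration 3: STORE (1 ops)
  Iteration 4: STORE (1 ops)
  Iteration 5: STORE (1 ops)
  Iteration 6: STORE (1 ops)
Total: 6 iterations * 1 ops/iter = 6 operations

6


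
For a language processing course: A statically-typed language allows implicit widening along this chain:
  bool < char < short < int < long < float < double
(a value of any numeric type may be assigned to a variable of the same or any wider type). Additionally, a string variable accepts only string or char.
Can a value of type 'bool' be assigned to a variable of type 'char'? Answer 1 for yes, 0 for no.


Target variable type: char
Source value type: bool
Numeric ranks: bool=0, char=1
Widening allowed iff rank(source) <= rank(target): 0 <= 1? Yes
Result: 1

1


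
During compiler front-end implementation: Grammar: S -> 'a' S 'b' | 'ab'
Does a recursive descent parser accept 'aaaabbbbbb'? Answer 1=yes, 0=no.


Grammar accepts strings of the form a^n b^n (n >= 1)
Word: 'aaaabbbbbb'
Counting: 4 a's and 6 b's
Check: 4 == 6? No
Mismatch: a-count != b-count
Rejected

0


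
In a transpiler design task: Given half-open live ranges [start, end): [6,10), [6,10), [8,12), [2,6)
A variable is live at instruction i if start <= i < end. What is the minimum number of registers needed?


Live ranges:
  Var0: [6, 10)
  Var1: [6, 10)
  Var2: [8, 12)
  Var3: [2, 6)
Sweep-line events (position, delta, active):
  pos=2 start -> active=1
  pos=6 end -> active=0
  pos=6 start -> active=1
  pos=6 start -> active=2
  pos=8 start -> active=3
  pos=10 end -> active=2
  pos=10 end -> active=1
  pos=12 end -> active=0
Maximum simultaneous active: 3
Minimum registers needed: 3

3


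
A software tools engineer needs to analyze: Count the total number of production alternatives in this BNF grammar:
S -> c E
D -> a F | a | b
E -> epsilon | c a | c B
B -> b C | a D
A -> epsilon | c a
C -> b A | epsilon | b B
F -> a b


Counting alternatives per rule:
  S: 1 alternative(s)
  D: 3 alternative(s)
  E: 3 alternative(s)
  B: 2 alternative(s)
  A: 2 alternative(s)
  C: 3 alternative(s)
  F: 1 alternative(s)
Sum: 1 + 3 + 3 + 2 + 2 + 3 + 1 = 15

15


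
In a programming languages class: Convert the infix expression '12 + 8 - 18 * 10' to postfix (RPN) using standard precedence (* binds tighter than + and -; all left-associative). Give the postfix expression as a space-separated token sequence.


Applying the shunting-yard algorithm:
  Operand 12 -> output
  Push '+' onto operator stack -> op-stack: [+]
  Operand 8 -> output
  See '-' (prec 1); top '+' (prec 1) >= it -> pop '+' to output
  Push '-' onto operator stack -> op-stack: [-]
  Operand 18 -> output
  Push '*' onto operator stack -> op-stack: [-, *]
  Operand 10 -> output
  End of input: pop '*' to output
  End of input: pop '-' to output
Postfix result: 12 8 + 18 10 * -

12 8 + 18 10 * -


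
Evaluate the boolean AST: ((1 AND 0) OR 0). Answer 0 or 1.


Step 1: Evaluate inner node
  1 AND 0 = 0
Step 2: Evaluate root node
  0 OR 0 = 0

0


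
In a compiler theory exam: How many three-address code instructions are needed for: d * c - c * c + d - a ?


Expression: d * c - c * c + d - a
Generating three-address code (respecting * over +/- precedence):
  Instruction 1: t1 = d * c
  Instruction 2: t2 = c * c
  Instruction 3: t3 = t1 - t2
  Instruction 4: t4 = t3 + d
  Instruction 5: t5 = t4 - a
Total instructions: 5

5


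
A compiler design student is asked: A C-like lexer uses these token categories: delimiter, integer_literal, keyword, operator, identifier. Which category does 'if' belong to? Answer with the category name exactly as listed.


Token: 'if'
Checking categories:
  identifier: no
  integer_literal: no
  operator: no
  keyword: YES
  delimiter: no
Category: keyword

keyword


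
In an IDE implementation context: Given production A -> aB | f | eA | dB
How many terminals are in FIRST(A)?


Production: A -> aB | f | eA | dB
Examining each alternative for leading terminals:
  A -> aB : first terminal = 'a'
  A -> f : first terminal = 'f'
  A -> eA : first terminal = 'e'
  A -> dB : first terminal = 'd'
FIRST(A) = {a, d, e, f}
Count: 4

4


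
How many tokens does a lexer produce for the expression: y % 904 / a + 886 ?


Scanning 'y % 904 / a + 886'
Token 1: 'y' -> identifier
Token 2: '%' -> operator
Token 3: '904' -> integer_literal
Token 4: '/' -> operator
Token 5: 'a' -> identifier
Token 6: '+' -> operator
Token 7: '886' -> integer_literal
Total tokens: 7

7


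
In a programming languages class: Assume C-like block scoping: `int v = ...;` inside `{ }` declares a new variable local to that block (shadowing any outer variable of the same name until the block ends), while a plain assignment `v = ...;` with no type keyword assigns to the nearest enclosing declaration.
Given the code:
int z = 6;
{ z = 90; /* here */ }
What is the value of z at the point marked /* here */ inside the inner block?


Analyzing scoping rules:
Outer scope: declares z = 6
Inner block: 'z = 90;' has no type keyword, so it is an assignment to the outer z (no shadowing)
Inside the block, after the assignment -> 90
Result: 90

90


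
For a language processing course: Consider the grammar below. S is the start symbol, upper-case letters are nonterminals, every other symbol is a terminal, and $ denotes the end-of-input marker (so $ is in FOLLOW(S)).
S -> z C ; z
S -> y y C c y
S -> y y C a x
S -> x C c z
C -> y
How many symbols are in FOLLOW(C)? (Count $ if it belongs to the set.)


S is the start symbol and does not occur in any rule body, so FOLLOW(S) = {$}.
Examining every occurrence of C in a rule body:
  S -> z C ; z : C is followed by terminal ';' -> add ';'
  S -> y y C c y : C is followed by terminal 'c' -> add 'c'
  S -> y y C a x : C is followed by terminal 'a' -> add 'a'
  S -> x C c z : C is followed by terminal 'c' -> add 'c' (already in the set)
  C -> y : C does not occur in the body -> contributes nothing
FOLLOW(C) = {;, a, c}
Count: 3

3


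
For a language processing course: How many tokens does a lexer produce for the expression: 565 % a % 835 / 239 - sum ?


Scanning '565 % a % 835 / 239 - sum'
Token 1: '565' -> integer_literal
Token 2: '%' -> operator
Token 3: 'a' -> identifier
Token 4: '%' -> operator
Token 5: '835' -> integer_literal
Token 6: '/' -> operator
Token 7: '239' -> integer_literal
Token 8: '-' -> operator
Token 9: 'sum' -> identifier
Total tokens: 9

9


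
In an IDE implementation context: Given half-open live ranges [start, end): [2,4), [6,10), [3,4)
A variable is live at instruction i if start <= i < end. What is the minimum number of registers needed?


Live ranges:
  Var0: [2, 4)
  Var1: [6, 10)
  Var2: [3, 4)
Sweep-line events (position, delta, active):
  pos=2 start -> active=1
  pos=3 start -> active=2
  pos=4 end -> active=1
  pos=4 end -> active=0
  pos=6 start -> active=1
  pos=10 end -> active=0
Maximum simultaneous active: 2
Minimum registers needed: 2

2


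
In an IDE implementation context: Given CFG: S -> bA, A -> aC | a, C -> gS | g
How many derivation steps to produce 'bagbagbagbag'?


Grammar: S -> bA, A -> aC | a, C -> gS | g
Deriving 'bagbagbagbag':
Step 1: S -> bA => bA
Step 2: A -> aC => baC
Step 3: C -> gS => bagS
Step 4: S -> bA => bagbA
Step 5: A -> aC => bagbaC
Step 6: C -> gS => bagbagS
Step 7: S -> bA => bagbagbA
Step 8: A -> aC => bagbagbaC
Step 9: C -> gS => bagbagbagS
Step 10: S -> bA => bagbagbagbA
Step 11: A -> aC => bagbagbagbaC
Step 12: C -> g => bagbagbagbag
Total derivation steps: 12

12


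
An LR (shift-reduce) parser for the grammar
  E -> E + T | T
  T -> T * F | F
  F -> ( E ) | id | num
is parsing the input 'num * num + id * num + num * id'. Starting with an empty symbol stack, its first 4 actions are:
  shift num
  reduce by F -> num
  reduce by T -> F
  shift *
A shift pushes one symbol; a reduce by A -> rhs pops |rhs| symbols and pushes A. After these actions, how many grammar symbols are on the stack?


Tracking the symbol stack through each action:
  Action 1: shift 'num' : push -> stack = [num] (size 1)
  Action 2: reduce by F -> num : pop 1, push F -> stack = [F] (size 1)
  Action 3: reduce by T -> F : pop 1, push T -> stack = [T] (size 1)
  Action 4: shift '*' : push -> stack = [T, *] (size 2)
Final stack size: 2

2


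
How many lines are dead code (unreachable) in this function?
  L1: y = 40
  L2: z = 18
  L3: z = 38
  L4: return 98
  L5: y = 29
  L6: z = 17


Analyzing control flow:
  L1: reachable (before return)
  L2: reachable (before return)
  L3: reachable (before return)
  L4: reachable (return statement)
  L5: DEAD (after return at L4)
  L6: DEAD (after return at L4)
Return at L4, total lines = 6
Dead lines: L5 through L6
Count: 2

2


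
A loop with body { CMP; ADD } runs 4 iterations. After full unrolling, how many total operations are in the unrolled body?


Loop body operations: CMP, ADD (2 ops per iteration)
Unrolling 4 iterations:
  Iteration 1: CMP, ADD (2 ops)
  Iteration 2: CMP, ADD (2 ops)
  Iteration 3: CMP, ADD (2 ops)
  Iteration 4: CMP, ADD (2 ops)
Total: 4 iterations * 2 ops/iter = 8 operations

8


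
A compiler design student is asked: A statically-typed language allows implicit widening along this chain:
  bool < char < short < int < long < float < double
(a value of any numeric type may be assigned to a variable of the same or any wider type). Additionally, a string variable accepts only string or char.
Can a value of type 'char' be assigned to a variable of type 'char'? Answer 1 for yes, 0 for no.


Target variable type: char
Source value type: char
Numeric ranks: char=1, char=1
Widening allowed iff rank(source) <= rank(target): 1 <= 1? Yes
Result: 1

1


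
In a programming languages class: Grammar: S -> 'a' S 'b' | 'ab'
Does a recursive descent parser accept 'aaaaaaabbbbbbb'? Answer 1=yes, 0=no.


Grammar accepts strings of the form a^n b^n (n >= 1)
Word: 'aaaaaaabbbbbbb'
Counting: 7 a's and 7 b's
Check: 7 == 7? Yes
Derivation (S -> aSb applied 6 time(s), then S -> ab): S => aSb => aaSbb => aaaSbbb => aaaaSbbbb => aaaaaSbbbbb => aaaaaaSbbbbbb => aaaaaaabbbbbbb
Accepted

1


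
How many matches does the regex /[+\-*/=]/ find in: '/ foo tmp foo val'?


Pattern: /[+\-*/=]/ (operators)
Input: '/ foo tmp foo val'
Scanning for matches:
  Match 1: '/'
Total matches: 1

1


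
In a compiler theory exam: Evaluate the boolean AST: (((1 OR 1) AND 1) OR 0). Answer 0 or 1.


Step 1: Evaluate inner node
  1 OR 1 = 1
Step 2: Evaluate next node
  1 AND 1 = 1
Step 3: Evaluate root node
  1 OR 0 = 1

1


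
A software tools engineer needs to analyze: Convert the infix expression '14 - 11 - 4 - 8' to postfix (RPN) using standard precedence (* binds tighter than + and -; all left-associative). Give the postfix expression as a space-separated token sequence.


Applying the shunting-yard algorithm:
  Operand 14 -> output
  Push '-' onto operator stack -> op-stack: [-]
  Operand 11 -> output
  See '-' (prec 1); top '-' (prec 1) >= it -> pop '-' to output
  Push '-' onto operator stack -> op-stack: [-]
  Operand 4 -> output
  See '-' (prec 1); top '-' (prec 1) >= it -> pop '-' to output
  Push '-' onto operator stack -> op-stack: [-]
  Operand 8 -> output
  End of input: pop '-' to output
Postfix result: 14 11 - 4 - 8 -

14 11 - 4 - 8 -


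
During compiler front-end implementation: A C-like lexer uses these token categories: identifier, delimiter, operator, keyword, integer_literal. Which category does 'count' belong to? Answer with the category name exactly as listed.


Token: 'count'
Checking categories:
  identifier: YES
  integer_literal: no
  operator: no
  keyword: no
  delimiter: no
Category: identifier

identifier


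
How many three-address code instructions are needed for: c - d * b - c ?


Expression: c - d * b - c
Generating three-address code (respecting * over +/- precedence):
  Instruction 1: t1 = d * b
  Instruction 2: t2 = c - t1
  Instruction 3: t3 = t2 - c
Total instructions: 3

3


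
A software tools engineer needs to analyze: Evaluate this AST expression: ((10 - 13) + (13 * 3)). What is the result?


Expression: ((10 - 13) + (13 * 3))
Evaluating step by step:
  10 - 13 = -3
  13 * 3 = 39
  -3 + 39 = 36
Result: 36

36


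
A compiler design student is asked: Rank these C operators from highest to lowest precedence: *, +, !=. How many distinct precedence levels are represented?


Looking up precedence for each operator:
  * -> precedence 6
  + -> precedence 5
  != -> precedence 3
Sorted highest to lowest: *, +, !=
Distinct precedence values: [6, 5, 3]
Number of distinct levels: 3

3


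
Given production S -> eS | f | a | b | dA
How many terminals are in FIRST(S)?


Production: S -> eS | f | a | b | dA
Examining each alternative for leading terminals:
  S -> eS : first terminal = 'e'
  S -> f : first terminal = 'f'
  S -> a : first terminal = 'a'
  S -> b : first terminal = 'b'
  S -> dA : first terminal = 'd'
FIRST(S) = {a, b, d, e, f}
Count: 5

5


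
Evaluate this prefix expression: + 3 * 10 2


Parsing prefix expression: + 3 * 10 2
Step 1: Innermost operation '* 10 2'
  10 * 2 = 20
Step 2: Outer operation '+ 3 [20]'
  3 + 20 = 23

23


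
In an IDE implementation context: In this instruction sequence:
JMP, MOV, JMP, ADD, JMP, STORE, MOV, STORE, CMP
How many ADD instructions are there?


Scanning instruction sequence for ADD:
  Position 1: JMP
  Position 2: MOV
  Position 3: JMP
  Position 4: ADD <- MATCH
  Position 5: JMP
  Position 6: STORE
  Position 7: MOV
  Position 8: STORE
  Position 9: CMP
Matches at positions: [4]
Total ADD count: 1

1


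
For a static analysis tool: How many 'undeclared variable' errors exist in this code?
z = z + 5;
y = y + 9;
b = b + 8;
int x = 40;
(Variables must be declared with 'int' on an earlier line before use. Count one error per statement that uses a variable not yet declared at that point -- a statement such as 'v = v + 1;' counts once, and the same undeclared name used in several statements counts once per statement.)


Scanning code line by line:
  Line 1: use 'z' -> ERROR (undeclared)
  Line 2: use 'y' -> ERROR (undeclared)
  Line 3: use 'b' -> ERROR (undeclared)
  Line 4: declare 'x' -> declared = ['x']
Total undeclared variable errors: 3

3


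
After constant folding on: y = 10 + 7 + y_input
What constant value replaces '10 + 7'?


Identifying constant sub-expression:
  Original: y = 10 + 7 + y_input
  10 and 7 are both compile-time constants
  Evaluating: 10 + 7 = 17
  After folding: y = 17 + y_input

17


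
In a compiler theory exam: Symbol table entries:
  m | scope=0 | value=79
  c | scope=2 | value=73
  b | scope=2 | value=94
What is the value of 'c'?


Searching symbol table for 'c':
  m | scope=0 | value=79
  c | scope=2 | value=73 <- MATCH
  b | scope=2 | value=94
Found 'c' at scope 2 with value 73

73


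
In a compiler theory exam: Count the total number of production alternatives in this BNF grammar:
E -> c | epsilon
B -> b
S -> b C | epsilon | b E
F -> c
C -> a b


Counting alternatives per rule:
  E: 2 alternative(s)
  B: 1 alternative(s)
  S: 3 alternative(s)
  F: 1 alternative(s)
  C: 1 alternative(s)
Sum: 2 + 1 + 3 + 1 + 1 = 8

8


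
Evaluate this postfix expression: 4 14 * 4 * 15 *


Processing tokens left to right:
Push 4, Push 14
Pop 4 and 14, compute 4 * 14 = 56, push 56
Push 4
Pop 56 and 4, compute 56 * 4 = 224, push 224
Push 15
Pop 224 and 15, compute 224 * 15 = 3360, push 3360
Stack result: 3360

3360


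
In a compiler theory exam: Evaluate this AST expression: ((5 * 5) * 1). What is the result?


Expression: ((5 * 5) * 1)
Evaluating step by step:
  5 * 5 = 25
  25 * 1 = 25
Result: 25

25


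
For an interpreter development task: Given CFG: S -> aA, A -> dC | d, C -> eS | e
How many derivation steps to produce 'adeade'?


Grammar: S -> aA, A -> dC | d, C -> eS | e
Deriving 'adeade':
Step 1: S -> aA => aA
Step 2: A -> dC => adC
Step 3: C -> eS => adeS
Step 4: S -> aA => adeaA
Step 5: A -> dC => adeadC
Step 6: C -> e => adeade
Total derivation steps: 6

6


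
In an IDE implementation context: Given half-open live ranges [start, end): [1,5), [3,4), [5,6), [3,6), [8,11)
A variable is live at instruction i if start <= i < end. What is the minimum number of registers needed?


Live ranges:
  Var0: [1, 5)
  Var1: [3, 4)
  Var2: [5, 6)
  Var3: [3, 6)
  Var4: [8, 11)
Sweep-line events (position, delta, active):
  pos=1 start -> active=1
  pos=3 start -> active=2
  pos=3 start -> active=3
  pos=4 end -> active=2
  pos=5 end -> active=1
  pos=5 start -> active=2
  pos=6 end -> active=1
  pos=6 end -> active=0
  pos=8 start -> active=1
  pos=11 end -> active=0
Maximum simultaneous active: 3
Minimum registers needed: 3

3


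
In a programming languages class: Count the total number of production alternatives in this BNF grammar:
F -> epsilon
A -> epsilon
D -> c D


Counting alternatives per rule:
  F: 1 alternative(s)
  A: 1 alternative(s)
  D: 1 alternative(s)
Sum: 1 + 1 + 1 = 3

3


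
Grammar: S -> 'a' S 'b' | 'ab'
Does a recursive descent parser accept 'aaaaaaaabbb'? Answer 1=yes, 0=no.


Grammar accepts strings of the form a^n b^n (n >= 1)
Word: 'aaaaaaaabbb'
Counting: 8 a's and 3 b's
Check: 8 == 3? No
Mismatch: a-count != b-count
Rejected

0


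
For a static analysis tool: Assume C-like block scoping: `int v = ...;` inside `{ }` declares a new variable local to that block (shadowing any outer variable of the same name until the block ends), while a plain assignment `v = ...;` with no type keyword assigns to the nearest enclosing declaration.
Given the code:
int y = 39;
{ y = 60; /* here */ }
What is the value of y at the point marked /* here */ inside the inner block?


Analyzing scoping rules:
Outer scope: declares y = 39
Inner block: 'y = 60;' has no type keyword, so it is an assignment to the outer y (no shadowing)
Inside the block, after the assignment -> 60
Result: 60

60


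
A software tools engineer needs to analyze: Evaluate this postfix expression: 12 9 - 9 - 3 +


Processing tokens left to right:
Push 12, Push 9
Pop 12 and 9, compute 12 - 9 = 3, push 3
Push 9
Pop 3 and 9, compute 3 - 9 = -6, push -6
Push 3
Pop -6 and 3, compute -6 + 3 = -3, push -3
Stack result: -3

-3


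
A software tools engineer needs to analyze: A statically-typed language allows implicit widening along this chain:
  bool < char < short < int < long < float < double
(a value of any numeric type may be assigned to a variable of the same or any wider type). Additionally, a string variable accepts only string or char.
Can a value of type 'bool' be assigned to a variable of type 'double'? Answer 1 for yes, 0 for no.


Target variable type: double
Source value type: bool
Numeric ranks: bool=0, double=6
Widening allowed iff rank(source) <= rank(target): 0 <= 6? Yes
Result: 1

1
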